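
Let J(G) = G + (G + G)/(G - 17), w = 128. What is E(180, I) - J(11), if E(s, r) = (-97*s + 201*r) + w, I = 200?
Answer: 68582/3 ≈ 22861.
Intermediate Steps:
J(G) = G + 2*G/(-17 + G) (J(G) = G + (2*G)/(-17 + G) = G + 2*G/(-17 + G))
E(s, r) = 128 - 97*s + 201*r (E(s, r) = (-97*s + 201*r) + 128 = 128 - 97*s + 201*r)
E(180, I) - J(11) = (128 - 97*180 + 201*200) - 11*(-15 + 11)/(-17 + 11) = (128 - 17460 + 40200) - 11*(-4)/(-6) = 22868 - 11*(-1)*(-4)/6 = 22868 - 1*22/3 = 22868 - 22/3 = 68582/3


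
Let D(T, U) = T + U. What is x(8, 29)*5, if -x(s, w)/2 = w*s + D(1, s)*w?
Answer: -4930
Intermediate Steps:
x(s, w) = -2*s*w - 2*w*(1 + s) (x(s, w) = -2*(w*s + (1 + s)*w) = -2*(s*w + w*(1 + s)) = -2*s*w - 2*w*(1 + s))
x(8, 29)*5 = -2*29*(1 + 2*8)*5 = -2*29*(1 + 16)*5 = -2*29*17*5 = -986*5 = -4930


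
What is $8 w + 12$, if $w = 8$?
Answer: $76$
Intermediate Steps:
$8 w + 12 = 8 \cdot 8 + 12 = 64 + 12 = 76$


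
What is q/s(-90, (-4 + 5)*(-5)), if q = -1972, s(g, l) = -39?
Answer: 1972/39 ≈ 50.564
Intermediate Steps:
q/s(-90, (-4 + 5)*(-5)) = -1972/(-39) = -1972*(-1/39) = 1972/39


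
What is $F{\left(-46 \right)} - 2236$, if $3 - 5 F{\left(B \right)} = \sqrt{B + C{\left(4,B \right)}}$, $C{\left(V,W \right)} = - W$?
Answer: $- \frac{11177}{5} \approx -2235.4$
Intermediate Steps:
$F{\left(B \right)} = \frac{3}{5}$ ($F{\left(B \right)} = \frac{3}{5} - \frac{\sqrt{B - B}}{5} = \frac{3}{5} - \frac{\sqrt{0}}{5} = \frac{3}{5} - 0 = \frac{3}{5} + 0 = \frac{3}{5}$)
$F{\left(-46 \right)} - 2236 = \frac{3}{5} - 2236 = - \frac{11177}{5}$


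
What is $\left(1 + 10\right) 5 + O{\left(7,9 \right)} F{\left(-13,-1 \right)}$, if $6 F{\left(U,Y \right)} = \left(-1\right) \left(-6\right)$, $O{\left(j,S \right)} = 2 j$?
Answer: $69$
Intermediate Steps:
$F{\left(U,Y \right)} = 1$ ($F{\left(U,Y \right)} = \frac{\left(-1\right) \left(-6\right)}{6} = \frac{1}{6} \cdot 6 = 1$)
$\left(1 + 10\right) 5 + O{\left(7,9 \right)} F{\left(-13,-1 \right)} = \left(1 + 10\right) 5 + 2 \cdot 7 \cdot 1 = 11 \cdot 5 + 14 \cdot 1 = 55 + 14 = 69$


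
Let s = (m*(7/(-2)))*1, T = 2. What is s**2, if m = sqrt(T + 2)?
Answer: 49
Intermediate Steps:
m = 2 (m = sqrt(2 + 2) = sqrt(4) = 2)
s = -7 (s = (2*(7/(-2)))*1 = (2*(7*(-1/2)))*1 = (2*(-7/2))*1 = -7*1 = -7)
s**2 = (-7)**2 = 49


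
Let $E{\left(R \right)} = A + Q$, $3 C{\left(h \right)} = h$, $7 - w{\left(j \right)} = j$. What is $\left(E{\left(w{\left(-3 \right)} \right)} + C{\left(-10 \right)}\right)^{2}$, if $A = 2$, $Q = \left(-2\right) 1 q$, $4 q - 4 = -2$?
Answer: $\frac{49}{9} \approx 5.4444$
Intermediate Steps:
$q = \frac{1}{2}$ ($q = 1 + \frac{1}{4} \left(-2\right) = 1 - \frac{1}{2} = \frac{1}{2} \approx 0.5$)
$w{\left(j \right)} = 7 - j$
$Q = -1$ ($Q = \left(-2\right) 1 \cdot \frac{1}{2} = \left(-2\right) \frac{1}{2} = -1$)
$C{\left(h \right)} = \frac{h}{3}$
$E{\left(R \right)} = 1$ ($E{\left(R \right)} = 2 - 1 = 1$)
$\left(E{\left(w{\left(-3 \right)} \right)} + C{\left(-10 \right)}\right)^{2} = \left(1 + \frac{1}{3} \left(-10\right)\right)^{2} = \left(1 - \frac{10}{3}\right)^{2} = \left(- \frac{7}{3}\right)^{2} = \frac{49}{9}$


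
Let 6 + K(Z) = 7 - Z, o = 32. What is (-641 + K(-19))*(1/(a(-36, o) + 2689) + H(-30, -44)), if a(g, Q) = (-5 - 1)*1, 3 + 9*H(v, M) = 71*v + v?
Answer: 400429080/2683 ≈ 1.4925e+5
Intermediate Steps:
H(v, M) = -1/3 + 8*v (H(v, M) = -1/3 + (71*v + v)/9 = -1/3 + (72*v)/9 = -1/3 + 8*v)
a(g, Q) = -6 (a(g, Q) = -6*1 = -6)
K(Z) = 1 - Z (K(Z) = -6 + (7 - Z) = 1 - Z)
(-641 + K(-19))*(1/(a(-36, o) + 2689) + H(-30, -44)) = (-641 + (1 - 1*(-19)))*(1/(-6 + 2689) + (-1/3 + 8*(-30))) = (-641 + (1 + 19))*(1/2683 + (-1/3 - 240)) = (-641 + 20)*(1/2683 - 721/3) = -621*(-1934440/8049) = 400429080/2683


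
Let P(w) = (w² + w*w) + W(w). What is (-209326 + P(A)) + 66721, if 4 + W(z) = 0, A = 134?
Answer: -106697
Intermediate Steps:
W(z) = -4 (W(z) = -4 + 0 = -4)
P(w) = -4 + 2*w² (P(w) = (w² + w*w) - 4 = (w² + w²) - 4 = 2*w² - 4 = -4 + 2*w²)
(-209326 + P(A)) + 66721 = (-209326 + (-4 + 2*134²)) + 66721 = (-209326 + (-4 + 2*17956)) + 66721 = (-209326 + (-4 + 35912)) + 66721 = (-209326 + 35908) + 66721 = -173418 + 66721 = -106697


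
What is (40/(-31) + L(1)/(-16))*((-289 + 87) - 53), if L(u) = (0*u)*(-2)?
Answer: 10200/31 ≈ 329.03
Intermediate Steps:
L(u) = 0 (L(u) = 0*(-2) = 0)
(40/(-31) + L(1)/(-16))*((-289 + 87) - 53) = (40/(-31) + 0/(-16))*((-289 + 87) - 53) = (40*(-1/31) + 0*(-1/16))*(-202 - 53) = (-40/31 + 0)*(-255) = -40/31*(-255) = 10200/31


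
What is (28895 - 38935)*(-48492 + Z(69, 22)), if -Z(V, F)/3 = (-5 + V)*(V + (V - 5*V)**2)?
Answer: 147462821280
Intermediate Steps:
Z(V, F) = -3*(-5 + V)*(V + 16*V**2) (Z(V, F) = -3*(-5 + V)*(V + (V - 5*V)**2) = -3*(-5 + V)*(V + (-4*V)**2) = -3*(-5 + V)*(V + 16*V**2))
(28895 - 38935)*(-48492 + Z(69, 22)) = (28895 - 38935)*(-48492 + 3*69*(5 - 16*69**2 + 79*69)) = -10040*(-48492 + 3*69*(5 - 16*4761 + 5451)) = -10040*(-48492 + 3*69*(5 - 76176 + 5451)) = -10040*(-48492 + 3*69*(-70720)) = -10040*(-48492 - 14639040) = -10040*(-14687532) = 147462821280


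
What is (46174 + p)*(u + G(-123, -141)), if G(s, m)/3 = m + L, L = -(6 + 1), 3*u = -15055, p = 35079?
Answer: -1331492911/3 ≈ -4.4383e+8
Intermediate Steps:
u = -15055/3 (u = (⅓)*(-15055) = -15055/3 ≈ -5018.3)
L = -7 (L = -1*7 = -7)
G(s, m) = -21 + 3*m (G(s, m) = 3*(m - 7) = 3*(-7 + m) = -21 + 3*m)
(46174 + p)*(u + G(-123, -141)) = (46174 + 35079)*(-15055/3 + (-21 + 3*(-141))) = 81253*(-15055/3 + (-21 - 423)) = 81253*(-15055/3 - 444) = 81253*(-16387/3) = -1331492911/3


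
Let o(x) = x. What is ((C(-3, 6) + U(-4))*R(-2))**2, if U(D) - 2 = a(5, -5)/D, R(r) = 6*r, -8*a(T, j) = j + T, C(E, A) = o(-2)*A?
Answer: 14400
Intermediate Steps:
C(E, A) = -2*A
a(T, j) = -T/8 - j/8 (a(T, j) = -(j + T)/8 = -(T + j)/8 = -T/8 - j/8)
U(D) = 2 (U(D) = 2 + (-1/8*5 - 1/8*(-5))/D = 2 + (-5/8 + 5/8)/D = 2 + 0/D = 2 + 0 = 2)
((C(-3, 6) + U(-4))*R(-2))**2 = ((-2*6 + 2)*(6*(-2)))**2 = ((-12 + 2)*(-12))**2 = (-10*(-12))**2 = 120**2 = 14400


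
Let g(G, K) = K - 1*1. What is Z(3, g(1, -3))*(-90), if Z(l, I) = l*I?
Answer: 1080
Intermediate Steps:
g(G, K) = -1 + K (g(G, K) = K - 1 = -1 + K)
Z(l, I) = I*l
Z(3, g(1, -3))*(-90) = ((-1 - 3)*3)*(-90) = -4*3*(-90) = -12*(-90) = 1080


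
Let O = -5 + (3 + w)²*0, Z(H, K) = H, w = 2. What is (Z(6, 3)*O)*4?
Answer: -120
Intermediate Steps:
O = -5 (O = -5 + (3 + 2)²*0 = -5 + 5²*0 = -5 + 25*0 = -5 + 0 = -5)
(Z(6, 3)*O)*4 = (6*(-5))*4 = -30*4 = -120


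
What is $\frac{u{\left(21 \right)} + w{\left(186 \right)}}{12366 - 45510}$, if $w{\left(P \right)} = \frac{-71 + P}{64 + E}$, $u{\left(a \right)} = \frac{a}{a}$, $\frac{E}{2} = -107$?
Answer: $- \frac{7}{994320} \approx -7.04 \cdot 10^{-6}$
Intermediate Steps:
$E = -214$ ($E = 2 \left(-107\right) = -214$)
$u{\left(a \right)} = 1$
$w{\left(P \right)} = \frac{71}{150} - \frac{P}{150}$ ($w{\left(P \right)} = \frac{-71 + P}{64 - 214} = \frac{-71 + P}{-150} = \left(-71 + P\right) \left(- \frac{1}{150}\right) = \frac{71}{150} - \frac{P}{150}$)
$\frac{u{\left(21 \right)} + w{\left(186 \right)}}{12366 - 45510} = \frac{1 + \left(\frac{71}{150} - \frac{31}{25}\right)}{12366 - 45510} = \frac{1 + \left(\frac{71}{150} - \frac{31}{25}\right)}{-33144} = \left(1 - \frac{23}{30}\right) \left(- \frac{1}{33144}\right) = \frac{7}{30} \left(- \frac{1}{33144}\right) = - \frac{7}{994320}$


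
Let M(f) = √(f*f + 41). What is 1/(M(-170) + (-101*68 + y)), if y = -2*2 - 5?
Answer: -6877/47264188 - √28941/47264188 ≈ -0.00014910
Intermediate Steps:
y = -9 (y = -4 - 5 = -9)
M(f) = √(41 + f²) (M(f) = √(f² + 41) = √(41 + f²))
1/(M(-170) + (-101*68 + y)) = 1/(√(41 + (-170)²) + (-101*68 - 9)) = 1/(√(41 + 28900) + (-6868 - 9)) = 1/(√28941 - 6877) = 1/(-6877 + √28941)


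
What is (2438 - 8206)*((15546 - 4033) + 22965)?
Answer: -198869104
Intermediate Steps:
(2438 - 8206)*((15546 - 4033) + 22965) = -5768*(11513 + 22965) = -5768*34478 = -198869104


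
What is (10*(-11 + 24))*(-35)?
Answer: -4550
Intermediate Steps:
(10*(-11 + 24))*(-35) = (10*13)*(-35) = 130*(-35) = -4550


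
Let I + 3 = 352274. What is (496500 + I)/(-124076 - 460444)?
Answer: -848771/584520 ≈ -1.4521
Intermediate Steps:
I = 352271 (I = -3 + 352274 = 352271)
(496500 + I)/(-124076 - 460444) = (496500 + 352271)/(-124076 - 460444) = 848771/(-584520) = 848771*(-1/584520) = -848771/584520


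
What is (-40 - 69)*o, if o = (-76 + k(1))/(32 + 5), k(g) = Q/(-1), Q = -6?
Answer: 7630/37 ≈ 206.22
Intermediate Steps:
k(g) = 6 (k(g) = -6/(-1) = -6*(-1) = 6)
o = -70/37 (o = (-76 + 6)/(32 + 5) = -70/37 ≈ -1.8919)
(-40 - 69)*o = (-40 - 69)*(-70/37) = -109*(-70/37) = 7630/37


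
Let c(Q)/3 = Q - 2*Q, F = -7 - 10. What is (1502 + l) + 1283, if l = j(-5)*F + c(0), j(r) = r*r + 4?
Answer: 2292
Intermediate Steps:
F = -17
c(Q) = -3*Q (c(Q) = 3*(Q - 2*Q) = 3*(-Q) = -3*Q)
j(r) = 4 + r² (j(r) = r² + 4 = 4 + r²)
l = -493 (l = (4 + (-5)²)*(-17) - 3*0 = (4 + 25)*(-17) + 0 = 29*(-17) + 0 = -493 + 0 = -493)
(1502 + l) + 1283 = (1502 - 493) + 1283 = 1009 + 1283 = 2292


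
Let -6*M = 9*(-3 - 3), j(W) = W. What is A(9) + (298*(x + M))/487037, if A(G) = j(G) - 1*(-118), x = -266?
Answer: 61777113/487037 ≈ 126.84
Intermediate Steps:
A(G) = 118 + G (A(G) = G - 1*(-118) = G + 118 = 118 + G)
M = 9 (M = -3*(-3 - 3)/2 = -3*(-6)/2 = -1/6*(-54) = 9)
A(9) + (298*(x + M))/487037 = (118 + 9) + (298*(-266 + 9))/487037 = 127 + (298*(-257))*(1/487037) = 127 - 76586*1/487037 = 127 - 76586/487037 = 61777113/487037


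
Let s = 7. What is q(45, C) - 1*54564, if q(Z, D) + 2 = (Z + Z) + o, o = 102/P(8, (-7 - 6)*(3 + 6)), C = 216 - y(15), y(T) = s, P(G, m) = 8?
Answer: -217853/4 ≈ -54463.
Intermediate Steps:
y(T) = 7
C = 209 (C = 216 - 1*7 = 216 - 7 = 209)
o = 51/4 (o = 102/8 = 102*(⅛) = 51/4 ≈ 12.750)
q(Z, D) = 43/4 + 2*Z (q(Z, D) = -2 + ((Z + Z) + 51/4) = -2 + (2*Z + 51/4) = -2 + (51/4 + 2*Z) = 43/4 + 2*Z)
q(45, C) - 1*54564 = (43/4 + 2*45) - 1*54564 = (43/4 + 90) - 54564 = 403/4 - 54564 = -217853/4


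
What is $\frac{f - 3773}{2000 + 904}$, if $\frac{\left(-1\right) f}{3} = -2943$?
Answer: $\frac{632}{363} \approx 1.741$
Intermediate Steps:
$f = 8829$ ($f = \left(-3\right) \left(-2943\right) = 8829$)
$\frac{f - 3773}{2000 + 904} = \frac{8829 - 3773}{2000 + 904} = \frac{8829 - 3773}{2904} = 5056 \cdot \frac{1}{2904} = \frac{632}{363}$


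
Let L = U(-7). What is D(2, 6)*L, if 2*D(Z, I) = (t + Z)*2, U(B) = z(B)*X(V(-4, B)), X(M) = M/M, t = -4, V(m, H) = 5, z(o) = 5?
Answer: -10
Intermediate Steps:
X(M) = 1
U(B) = 5 (U(B) = 5*1 = 5)
D(Z, I) = -4 + Z (D(Z, I) = ((-4 + Z)*2)/2 = (-8 + 2*Z)/2 = -4 + Z)
L = 5
D(2, 6)*L = (-4 + 2)*5 = -2*5 = -10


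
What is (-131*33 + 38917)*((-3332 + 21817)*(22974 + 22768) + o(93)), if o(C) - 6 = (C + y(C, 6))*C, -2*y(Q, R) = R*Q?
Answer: 29250042657332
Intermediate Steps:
y(Q, R) = -Q*R/2 (y(Q, R) = -R*Q/2 = -Q*R/2)
o(C) = 6 - 2*C**2 (o(C) = 6 + (C - 1/2*C*6)*C = 6 + (C - 3*C)*C = 6 + (-2*C)*C = 6 - 2*C**2)
(-131*33 + 38917)*((-3332 + 21817)*(22974 + 22768) + o(93)) = (-131*33 + 38917)*((-3332 + 21817)*(22974 + 22768) + (6 - 2*93**2)) = (-4323 + 38917)*(18485*45742 + (6 - 2*8649)) = 34594*(845540870 + (6 - 17298)) = 34594*(845540870 - 17292) = 34594*845523578 = 29250042657332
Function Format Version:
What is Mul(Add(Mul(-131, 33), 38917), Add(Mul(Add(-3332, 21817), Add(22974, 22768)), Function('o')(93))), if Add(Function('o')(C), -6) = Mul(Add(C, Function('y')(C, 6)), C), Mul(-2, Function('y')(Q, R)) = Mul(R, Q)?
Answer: 29250042657332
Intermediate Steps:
Function('y')(Q, R) = Mul(Rational(-1, 2), Q, R) (Function('y')(Q, R) = Mul(Rational(-1, 2), Mul(R, Q)) = Mul(Rational(-1, 2), Mul(Q, R)) = Mul(Rational(-1, 2), Q, R))
Function('o')(C) = Add(6, Mul(-2, Pow(C, 2))) (Function('o')(C) = Add(6, Mul(Add(C, Mul(Rational(-1, 2), C, 6)), C)) = Add(6, Mul(Add(C, Mul(-3, C)), C)) = Add(6, Mul(Mul(-2, C), C)) = Add(6, Mul(-2, Pow(C, 2))))
Mul(Add(Mul(-131, 33), 38917), Add(Mul(Add(-3332, 21817), Add(22974, 22768)), Function('o')(93))) = Mul(Add(Mul(-131, 33), 38917), Add(Mul(Add(-3332, 21817), Add(22974, 22768)), Add(6, Mul(-2, Pow(93, 2))))) = Mul(Add(-4323, 38917), Add(Mul(18485, 45742), Add(6, Mul(-2, 8649)))) = Mul(34594, Add(845540870, Add(6, -17298))) = Mul(34594, Add(845540870, -17292)) = Mul(34594, 845523578) = 29250042657332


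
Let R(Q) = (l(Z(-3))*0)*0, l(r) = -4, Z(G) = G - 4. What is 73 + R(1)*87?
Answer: 73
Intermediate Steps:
Z(G) = -4 + G
R(Q) = 0 (R(Q) = -4*0*0 = 0*0 = 0)
73 + R(1)*87 = 73 + 0*87 = 73 + 0 = 73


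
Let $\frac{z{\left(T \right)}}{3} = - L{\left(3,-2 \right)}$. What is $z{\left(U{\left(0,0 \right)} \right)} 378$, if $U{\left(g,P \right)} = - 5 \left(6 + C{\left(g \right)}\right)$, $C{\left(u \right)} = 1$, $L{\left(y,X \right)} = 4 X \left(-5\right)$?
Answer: $-45360$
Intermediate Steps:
$L{\left(y,X \right)} = - 20 X$
$U{\left(g,P \right)} = -35$ ($U{\left(g,P \right)} = - 5 \left(6 + 1\right) = \left(-5\right) 7 = -35$)
$z{\left(T \right)} = -120$ ($z{\left(T \right)} = 3 \left(- \left(-20\right) \left(-2\right)\right) = 3 \left(\left(-1\right) 40\right) = 3 \left(-40\right) = -120$)
$z{\left(U{\left(0,0 \right)} \right)} 378 = \left(-120\right) 378 = -45360$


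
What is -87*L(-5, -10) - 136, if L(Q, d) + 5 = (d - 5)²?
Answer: -19276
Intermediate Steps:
L(Q, d) = -5 + (-5 + d)² (L(Q, d) = -5 + (d - 5)² = -5 + (-5 + d)²)
-87*L(-5, -10) - 136 = -87*(-5 + (-5 - 10)²) - 136 = -87*(-5 + (-15)²) - 136 = -87*(-5 + 225) - 136 = -87*220 - 136 = -19140 - 136 = -19276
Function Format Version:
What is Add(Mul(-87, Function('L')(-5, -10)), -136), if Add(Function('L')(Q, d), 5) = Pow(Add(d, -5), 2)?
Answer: -19276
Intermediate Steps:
Function('L')(Q, d) = Add(-5, Pow(Add(-5, d), 2)) (Function('L')(Q, d) = Add(-5, Pow(Add(d, -5), 2)) = Add(-5, Pow(Add(-5, d), 2)))
Add(Mul(-87, Function('L')(-5, -10)), -136) = Add(Mul(-87, Add(-5, Pow(Add(-5, -10), 2))), -136) = Add(Mul(-87, Add(-5, Pow(-15, 2))), -136) = Add(Mul(-87, Add(-5, 225)), -136) = Add(Mul(-87, 220), -136) = Add(-19140, -136) = -19276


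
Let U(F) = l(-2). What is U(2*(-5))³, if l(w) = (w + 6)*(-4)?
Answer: -4096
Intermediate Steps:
l(w) = -24 - 4*w (l(w) = (6 + w)*(-4) = -24 - 4*w)
U(F) = -16 (U(F) = -24 - 4*(-2) = -24 + 8 = -16)
U(2*(-5))³ = (-16)³ = -4096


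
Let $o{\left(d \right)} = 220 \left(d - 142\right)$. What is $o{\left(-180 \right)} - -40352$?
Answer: $-30488$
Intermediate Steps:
$o{\left(d \right)} = -31240 + 220 d$ ($o{\left(d \right)} = 220 \left(-142 + d\right) = -31240 + 220 d$)
$o{\left(-180 \right)} - -40352 = \left(-31240 + 220 \left(-180\right)\right) - -40352 = \left(-31240 - 39600\right) + 40352 = -70840 + 40352 = -30488$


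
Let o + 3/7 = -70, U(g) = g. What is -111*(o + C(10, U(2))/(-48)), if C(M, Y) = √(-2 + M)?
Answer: 54723/7 + 37*√2/8 ≈ 7824.1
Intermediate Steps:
o = -493/7 (o = -3/7 - 70 = -493/7 ≈ -70.429)
-111*(o + C(10, U(2))/(-48)) = -111*(-493/7 + √(-2 + 10)/(-48)) = -111*(-493/7 + √8*(-1/48)) = -111*(-493/7 + (2*√2)*(-1/48)) = -111*(-493/7 - √2/24) = 54723/7 + 37*√2/8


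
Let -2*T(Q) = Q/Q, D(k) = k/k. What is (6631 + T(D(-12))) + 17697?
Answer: 48655/2 ≈ 24328.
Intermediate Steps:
D(k) = 1
T(Q) = -½ (T(Q) = -Q/(2*Q) = -½*1 = -½)
(6631 + T(D(-12))) + 17697 = (6631 - ½) + 17697 = 13261/2 + 17697 = 48655/2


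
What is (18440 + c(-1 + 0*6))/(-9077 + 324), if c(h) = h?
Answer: -18439/8753 ≈ -2.1066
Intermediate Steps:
(18440 + c(-1 + 0*6))/(-9077 + 324) = (18440 + (-1 + 0*6))/(-9077 + 324) = (18440 + (-1 + 0))/(-8753) = (18440 - 1)*(-1/8753) = 18439*(-1/8753) = -18439/8753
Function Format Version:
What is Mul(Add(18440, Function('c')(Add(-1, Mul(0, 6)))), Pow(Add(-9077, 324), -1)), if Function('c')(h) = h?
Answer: Rational(-18439, 8753) ≈ -2.1066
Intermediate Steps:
Mul(Add(18440, Function('c')(Add(-1, Mul(0, 6)))), Pow(Add(-9077, 324), -1)) = Mul(Add(18440, Add(-1, Mul(0, 6))), Pow(Add(-9077, 324), -1)) = Mul(Add(18440, Add(-1, 0)), Pow(-8753, -1)) = Mul(Add(18440, -1), Rational(-1, 8753)) = Mul(18439, Rational(-1, 8753)) = Rational(-18439, 8753)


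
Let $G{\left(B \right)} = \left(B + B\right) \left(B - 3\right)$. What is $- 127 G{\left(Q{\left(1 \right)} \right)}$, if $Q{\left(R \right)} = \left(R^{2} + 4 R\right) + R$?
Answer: $-4572$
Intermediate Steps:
$Q{\left(R \right)} = R^{2} + 5 R$
$G{\left(B \right)} = 2 B \left(-3 + B\right)$
$- 127 G{\left(Q{\left(1 \right)} \right)} = - 127 \cdot 2 \cdot 1 \left(5 + 1\right) \left(-3 + 1 \left(5 + 1\right)\right) = - 127 \cdot 2 \cdot 1 \cdot 6 \left(-3 + 1 \cdot 6\right) = - 127 \cdot 2 \cdot 6 \left(-3 + 6\right) = - 127 \cdot 2 \cdot 6 \cdot 3 = \left(-127\right) 36 = -4572$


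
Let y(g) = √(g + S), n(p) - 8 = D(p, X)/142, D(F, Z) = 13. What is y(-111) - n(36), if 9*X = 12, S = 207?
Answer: -1149/142 + 4*√6 ≈ 1.7064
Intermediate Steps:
X = 4/3 (X = (⅑)*12 = 4/3 ≈ 1.3333)
n(p) = 1149/142 (n(p) = 8 + 13/142 = 1149/142)
y(g) = √(207 + g) (y(g) = √(g + 207) = √(207 + g))
y(-111) - n(36) = √(207 - 111) - 1*1149/142 = √96 - 1149/142 = 4*√6 - 1149/142 = -1149/142 + 4*√6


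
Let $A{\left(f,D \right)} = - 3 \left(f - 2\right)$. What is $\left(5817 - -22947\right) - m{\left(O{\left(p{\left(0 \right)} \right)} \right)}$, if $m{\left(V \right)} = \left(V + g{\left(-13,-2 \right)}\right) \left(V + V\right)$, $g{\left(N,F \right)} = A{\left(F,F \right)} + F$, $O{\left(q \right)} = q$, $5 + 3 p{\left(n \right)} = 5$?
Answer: $28764$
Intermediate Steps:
$A{\left(f,D \right)} = 6 - 3 f$ ($A{\left(f,D \right)} = - 3 \left(-2 + f\right) = 6 - 3 f$)
$p{\left(n \right)} = 0$ ($p{\left(n \right)} = - \frac{5}{3} + \frac{1}{3} \cdot 5 = - \frac{5}{3} + \frac{5}{3} = 0$)
$g{\left(N,F \right)} = 6 - 2 F$ ($g{\left(N,F \right)} = \left(6 - 3 F\right) + F = 6 - 2 F$)
$m{\left(V \right)} = 2 V \left(10 + V\right)$ ($m{\left(V \right)} = \left(V + \left(6 - -4\right)\right) \left(V + V\right) = \left(V + \left(6 + 4\right)\right) 2 V = \left(V + 10\right) 2 V = \left(10 + V\right) 2 V = 2 V \left(10 + V\right)$)
$\left(5817 - -22947\right) - m{\left(O{\left(p{\left(0 \right)} \right)} \right)} = \left(5817 - -22947\right) - 2 \cdot 0 \left(10 + 0\right) = \left(5817 + 22947\right) - 2 \cdot 0 \cdot 10 = 28764 - 0 = 28764 + 0 = 28764$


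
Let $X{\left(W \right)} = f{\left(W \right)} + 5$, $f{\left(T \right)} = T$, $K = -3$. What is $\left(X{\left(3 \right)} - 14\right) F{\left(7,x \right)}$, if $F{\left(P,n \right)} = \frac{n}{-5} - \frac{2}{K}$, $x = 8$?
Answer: $\frac{28}{5} \approx 5.6$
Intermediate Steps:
$F{\left(P,n \right)} = \frac{2}{3} - \frac{n}{5}$ ($F{\left(P,n \right)} = \frac{n}{-5} - \frac{2}{-3} = n \left(- \frac{1}{5}\right) - - \frac{2}{3} = - \frac{n}{5} + \frac{2}{3} = \frac{2}{3} - \frac{n}{5}$)
$X{\left(W \right)} = 5 + W$ ($X{\left(W \right)} = W + 5 = 5 + W$)
$\left(X{\left(3 \right)} - 14\right) F{\left(7,x \right)} = \left(\left(5 + 3\right) - 14\right) \left(\frac{2}{3} - \frac{8}{5}\right) = \left(8 - 14\right) \left(\frac{2}{3} - \frac{8}{5}\right) = \left(-6\right) \left(- \frac{14}{15}\right) = \frac{28}{5}$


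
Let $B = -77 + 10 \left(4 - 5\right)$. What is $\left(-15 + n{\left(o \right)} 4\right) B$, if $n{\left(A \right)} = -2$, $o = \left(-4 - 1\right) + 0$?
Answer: $2001$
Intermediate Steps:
$o = -5$ ($o = -5 + 0 = -5$)
$B = -87$ ($B = -77 + 10 \left(-1\right) = -77 - 10 = -87$)
$\left(-15 + n{\left(o \right)} 4\right) B = \left(-15 - 8\right) \left(-87\right) = \left(-23\right) \left(-87\right) = 2001$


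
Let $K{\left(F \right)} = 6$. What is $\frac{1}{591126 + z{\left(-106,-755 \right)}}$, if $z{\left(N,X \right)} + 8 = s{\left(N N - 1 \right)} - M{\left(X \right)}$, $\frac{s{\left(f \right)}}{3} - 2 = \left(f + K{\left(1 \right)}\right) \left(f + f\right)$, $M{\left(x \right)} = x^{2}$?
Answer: $\frac{1}{757776909} \approx 1.3197 \cdot 10^{-9}$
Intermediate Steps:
$s{\left(f \right)} = 6 + 6 f \left(6 + f\right)$ ($s{\left(f \right)} = 6 + 3 \left(f + 6\right) \left(f + f\right) = 6 + 3 \left(6 + f\right) 2 f = 6 + 3 \cdot 2 f \left(6 + f\right) = 6 + 6 f \left(6 + f\right)$)
$z{\left(N,X \right)} = -38 - X^{2} + 6 \left(-1 + N^{2}\right)^{2} + 36 N^{2}$ ($z{\left(N,X \right)} = -8 - \left(-6 + X^{2} - 36 \left(N N - 1\right) - 6 \left(N N - 1\right)^{2}\right) = -8 - \left(-6 + X^{2} - 36 \left(N^{2} - 1\right) - 6 \left(N^{2} - 1\right)^{2}\right) = -8 - \left(-6 + X^{2} - 36 \left(-1 + N^{2}\right) - 6 \left(-1 + N^{2}\right)^{2}\right) = -8 - \left(30 + X^{2} - 36 N^{2} - 6 \left(-1 + N^{2}\right)^{2}\right) = -8 + \left(-30 - X^{2} + 6 \left(-1 + N^{2}\right)^{2} + 36 N^{2}\right) = -38 - X^{2} + 6 \left(-1 + N^{2}\right)^{2} + 36 N^{2}$)
$\frac{1}{591126 + z{\left(-106,-755 \right)}} = \frac{1}{591126 + \left(-32 - \left(-755\right)^{2} + 6 \left(-106\right)^{4} + 24 \left(-106\right)^{2}\right)} = \frac{1}{591126 + \left(-32 - 570025 + 6 \cdot 126247696 + 24 \cdot 11236\right)} = \frac{1}{591126 + \left(-32 - 570025 + 757486176 + 269664\right)} = \frac{1}{591126 + 757185783} = \frac{1}{757776909}$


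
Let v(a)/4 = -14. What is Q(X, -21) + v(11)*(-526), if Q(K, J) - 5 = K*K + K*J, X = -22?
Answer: 30407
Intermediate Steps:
v(a) = -56 (v(a) = 4*(-14) = -56)
Q(K, J) = 5 + K² + J*K (Q(K, J) = 5 + (K*K + K*J) = 5 + (K² + J*K) = 5 + K² + J*K)
Q(X, -21) + v(11)*(-526) = (5 + (-22)² - 21*(-22)) - 56*(-526) = (5 + 484 + 462) + 29456 = 951 + 29456 = 30407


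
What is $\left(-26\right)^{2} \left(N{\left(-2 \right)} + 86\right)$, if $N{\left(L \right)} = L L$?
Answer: $60840$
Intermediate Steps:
$N{\left(L \right)} = L^{2}$
$\left(-26\right)^{2} \left(N{\left(-2 \right)} + 86\right) = \left(-26\right)^{2} \left(\left(-2\right)^{2} + 86\right) = 676 \left(4 + 86\right) = 676 \cdot 90 = 60840$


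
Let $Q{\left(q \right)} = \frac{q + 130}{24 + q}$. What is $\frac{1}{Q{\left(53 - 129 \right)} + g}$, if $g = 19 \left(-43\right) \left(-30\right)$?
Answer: $\frac{26}{637233} \approx 4.0801 \cdot 10^{-5}$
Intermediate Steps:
$g = 24510$ ($g = \left(-817\right) \left(-30\right) = 24510$)
$Q{\left(q \right)} = \frac{130 + q}{24 + q}$
$\frac{1}{Q{\left(53 - 129 \right)} + g} = \frac{1}{\frac{130 + \left(53 - 129\right)}{24 + \left(53 - 129\right)} + 24510} = \frac{1}{\frac{130 - 76}{24 - 76} + 24510} = \frac{1}{\frac{1}{-52} \cdot 54 + 24510} = \frac{1}{\left(- \frac{1}{52}\right) 54 + 24510} = \frac{1}{- \frac{27}{26} + 24510} = \frac{1}{\frac{637233}{26}} = \frac{26}{637233}$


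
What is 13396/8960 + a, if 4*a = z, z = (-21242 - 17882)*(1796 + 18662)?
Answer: -448223320171/2240 ≈ -2.0010e+8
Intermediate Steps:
z = -800398792 (z = -39124*20458 = -800398792)
a = -200099698 (a = (¼)*(-800398792) = -200099698)
13396/8960 + a = 13396/8960 - 200099698 = 13396*(1/8960) - 200099698 = 3349/2240 - 200099698 = -448223320171/2240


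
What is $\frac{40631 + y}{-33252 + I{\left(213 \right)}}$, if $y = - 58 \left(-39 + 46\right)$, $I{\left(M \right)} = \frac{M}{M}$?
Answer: $- \frac{40225}{33251} \approx -1.2097$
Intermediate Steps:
$I{\left(M \right)} = 1$
$y = -406$ ($y = \left(-58\right) 7 = -406$)
$\frac{40631 + y}{-33252 + I{\left(213 \right)}} = \frac{40631 - 406}{-33252 + 1} = \frac{40225}{-33251} = 40225 \left(- \frac{1}{33251}\right) = - \frac{40225}{33251}$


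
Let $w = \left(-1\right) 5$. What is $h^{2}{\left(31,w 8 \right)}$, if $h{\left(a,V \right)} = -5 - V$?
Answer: $1225$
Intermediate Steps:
$w = -5$
$h^{2}{\left(31,w 8 \right)} = \left(-5 - \left(-5\right) 8\right)^{2} = \left(-5 - -40\right)^{2} = \left(-5 + 40\right)^{2} = 35^{2} = 1225$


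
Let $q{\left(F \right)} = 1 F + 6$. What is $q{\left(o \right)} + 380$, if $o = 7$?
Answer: $393$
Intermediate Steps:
$q{\left(F \right)} = 6 + F$ ($q{\left(F \right)} = F + 6 = 6 + F$)
$q{\left(o \right)} + 380 = \left(6 + 7\right) + 380 = 13 + 380 = 393$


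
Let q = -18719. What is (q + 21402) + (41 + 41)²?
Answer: 9407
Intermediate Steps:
(q + 21402) + (41 + 41)² = (-18719 + 21402) + (41 + 41)² = 2683 + 82² = 2683 + 6724 = 9407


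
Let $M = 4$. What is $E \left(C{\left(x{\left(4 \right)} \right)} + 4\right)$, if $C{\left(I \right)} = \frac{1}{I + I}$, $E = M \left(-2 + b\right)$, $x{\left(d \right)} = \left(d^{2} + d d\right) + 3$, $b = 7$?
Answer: $\frac{562}{7} \approx 80.286$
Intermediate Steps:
$x{\left(d \right)} = 3 + 2 d^{2}$ ($x{\left(d \right)} = \left(d^{2} + d^{2}\right) + 3 = 2 d^{2} + 3 = 3 + 2 d^{2}$)
$E = 20$ ($E = 4 \left(-2 + 7\right) = 4 \cdot 5 = 20$)
$C{\left(I \right)} = \frac{1}{2 I}$
$E \left(C{\left(x{\left(4 \right)} \right)} + 4\right) = 20 \left(\frac{1}{2 \left(3 + 2 \cdot 4^{2}\right)} + 4\right) = 20 \left(\frac{1}{2 \left(3 + 2 \cdot 16\right)} + 4\right) = 20 \left(\frac{1}{2 \left(3 + 32\right)} + 4\right) = 20 \left(\frac{1}{2 \cdot 35} + 4\right) = 20 \left(\frac{1}{2} \cdot \frac{1}{35} + 4\right) = 20 \left(\frac{1}{70} + 4\right) = 20 \cdot \frac{281}{70} = \frac{562}{7}$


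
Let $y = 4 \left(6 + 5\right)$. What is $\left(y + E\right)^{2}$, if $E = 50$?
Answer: $8836$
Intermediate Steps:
$y = 44$ ($y = 4 \cdot 11 = 44$)
$\left(y + E\right)^{2} = \left(44 + 50\right)^{2} = 94^{2} = 8836$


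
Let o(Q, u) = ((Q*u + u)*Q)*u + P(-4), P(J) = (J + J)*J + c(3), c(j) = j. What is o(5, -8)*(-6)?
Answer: -11730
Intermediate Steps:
P(J) = 3 + 2*J² (P(J) = (J + J)*J + 3 = (2*J)*J + 3 = 2*J² + 3 = 3 + 2*J²)
o(Q, u) = 35 + Q*u*(u + Q*u) (o(Q, u) = ((Q*u + u)*Q)*u + (3 + 2*(-4)²) = ((u + Q*u)*Q)*u + (3 + 2*16) = (Q*(u + Q*u))*u + (3 + 32) = Q*u*(u + Q*u) + 35 = 35 + Q*u*(u + Q*u))
o(5, -8)*(-6) = (35 + 5*(-8)² + 5²*(-8)²)*(-6) = (35 + 5*64 + 25*64)*(-6) = (35 + 320 + 1600)*(-6) = 1955*(-6) = -11730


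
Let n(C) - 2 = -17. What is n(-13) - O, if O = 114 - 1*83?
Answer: -46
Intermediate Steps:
n(C) = -15 (n(C) = 2 - 17 = -15)
O = 31 (O = 114 - 83 = 31)
n(-13) - O = -15 - 1*31 = -15 - 31 = -46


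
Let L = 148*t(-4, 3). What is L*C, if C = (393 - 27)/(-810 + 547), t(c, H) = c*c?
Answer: -866688/263 ≈ -3295.4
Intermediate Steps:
t(c, H) = c**2
C = -366/263 (C = 366/(-263) = 366*(-1/263) = -366/263 ≈ -1.3916)
L = 2368 (L = 148*(-4)**2 = 148*16 = 2368)
L*C = 2368*(-366/263) = -866688/263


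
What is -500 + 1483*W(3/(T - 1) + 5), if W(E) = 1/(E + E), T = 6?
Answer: -20585/56 ≈ -367.59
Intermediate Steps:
W(E) = 1/(2*E)
-500 + 1483*W(3/(T - 1) + 5) = -500 + 1483*(1/(2*(3/(6 - 1) + 5))) = -500 + 1483*(1/(2*(3/5 + 5))) = -500 + 1483*(1/(2*(3*(⅕) + 5))) = -500 + 1483*(1/(2*(⅗ + 5))) = -500 + 1483*(1/(2*(28/5))) = -500 + 1483*((½)*(5/28)) = -500 + 1483*(5/56) = -500 + 7415/56 = -20585/56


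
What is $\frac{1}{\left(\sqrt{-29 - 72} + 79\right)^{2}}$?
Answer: $\frac{1}{\left(79 + i \sqrt{101}\right)^{2}} \approx 0.00015266 - 3.9479 \cdot 10^{-5} i$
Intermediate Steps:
$\frac{1}{\left(\sqrt{-29 - 72} + 79\right)^{2}} = \frac{1}{\left(\sqrt{-101} + 79\right)^{2}} = \frac{1}{\left(i \sqrt{101} + 79\right)^{2}} = \frac{1}{\left(79 + i \sqrt{101}\right)^{2}}$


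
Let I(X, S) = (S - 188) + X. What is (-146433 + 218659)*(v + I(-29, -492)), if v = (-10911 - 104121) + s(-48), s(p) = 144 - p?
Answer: -8345642074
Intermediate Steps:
I(X, S) = -188 + S + X (I(X, S) = (-188 + S) + X = -188 + S + X)
v = -114840 (v = (-10911 - 104121) + (144 - 1*(-48)) = -115032 + (144 + 48) = -115032 + 192 = -114840)
(-146433 + 218659)*(v + I(-29, -492)) = (-146433 + 218659)*(-114840 + (-188 - 492 - 29)) = 72226*(-114840 - 709) = 72226*(-115549) = -8345642074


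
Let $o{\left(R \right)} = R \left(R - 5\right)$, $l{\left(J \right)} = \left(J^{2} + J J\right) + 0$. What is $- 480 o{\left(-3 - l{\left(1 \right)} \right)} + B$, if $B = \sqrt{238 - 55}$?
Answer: $-24000 + \sqrt{183} \approx -23986.0$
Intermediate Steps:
$l{\left(J \right)} = 2 J^{2}$ ($l{\left(J \right)} = \left(J^{2} + J^{2}\right) + 0 = 2 J^{2} + 0 = 2 J^{2}$)
$o{\left(R \right)} = R \left(-5 + R\right)$
$B = \sqrt{183} \approx 13.528$
$- 480 o{\left(-3 - l{\left(1 \right)} \right)} + B = - 480 \left(-3 - 2 \cdot 1^{2}\right) \left(-5 - \left(3 + 2 \cdot 1^{2}\right)\right) + \sqrt{183} = - 480 \left(-3 - 2 \cdot 1\right) \left(-5 - \left(3 + 2 \cdot 1\right)\right) + \sqrt{183} = - 480 \left(-3 - 2\right) \left(-5 - 5\right) + \sqrt{183} = - 480 \left(- 5 \left(-5 - 5\right)\right) + \sqrt{183} = - 480 \left(\left(-5\right) \left(-10\right)\right) + \sqrt{183} = \left(-480\right) 50 + \sqrt{183} = -24000 + \sqrt{183}$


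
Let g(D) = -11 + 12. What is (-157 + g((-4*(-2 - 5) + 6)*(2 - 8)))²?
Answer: 24336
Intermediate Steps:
g(D) = 1
(-157 + g((-4*(-2 - 5) + 6)*(2 - 8)))² = (-157 + 1)² = (-156)² = 24336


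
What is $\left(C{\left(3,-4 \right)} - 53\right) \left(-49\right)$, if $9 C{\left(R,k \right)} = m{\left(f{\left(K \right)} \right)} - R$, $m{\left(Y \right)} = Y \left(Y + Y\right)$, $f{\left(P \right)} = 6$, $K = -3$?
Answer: $\frac{6664}{3} \approx 2221.3$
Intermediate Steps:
$m{\left(Y \right)} = 2 Y^{2}$ ($m{\left(Y \right)} = Y 2 Y = 2 Y^{2}$)
$C{\left(R,k \right)} = 8 - \frac{R}{9}$ ($C{\left(R,k \right)} = \frac{2 \cdot 6^{2} - R}{9} = \frac{2 \cdot 36 - R}{9} = \frac{72 - R}{9} = 8 - \frac{R}{9}$)
$\left(C{\left(3,-4 \right)} - 53\right) \left(-49\right) = \left(\left(8 - \frac{1}{3}\right) - 53\right) \left(-49\right) = \left(\frac{23}{3} - 53\right) \left(-49\right) = \left(- \frac{136}{3}\right) \left(-49\right) = \frac{6664}{3}$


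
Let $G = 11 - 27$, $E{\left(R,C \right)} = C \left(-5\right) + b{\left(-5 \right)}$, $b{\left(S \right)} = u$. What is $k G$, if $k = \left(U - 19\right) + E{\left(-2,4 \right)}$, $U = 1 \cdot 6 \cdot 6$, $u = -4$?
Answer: $112$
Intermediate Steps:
$b{\left(S \right)} = -4$
$E{\left(R,C \right)} = -4 - 5 C$ ($E{\left(R,C \right)} = C \left(-5\right) - 4 = - 5 C - 4 = -4 - 5 C$)
$U = 36$ ($U = 6 \cdot 6 = 36$)
$G = -16$
$k = -7$ ($k = \left(36 - 19\right) - 24 = 17 - 24 = -7$)
$k G = \left(-7\right) \left(-16\right) = 112$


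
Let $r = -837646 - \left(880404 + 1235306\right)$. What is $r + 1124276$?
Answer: $-1829080$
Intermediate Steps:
$r = -2953356$ ($r = -837646 - 2115710 = -2953356$)
$r + 1124276 = -2953356 + 1124276 = -1829080$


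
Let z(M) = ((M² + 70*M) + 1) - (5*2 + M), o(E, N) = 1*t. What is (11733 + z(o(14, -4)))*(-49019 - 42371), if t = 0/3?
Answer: -1071456360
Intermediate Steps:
t = 0 (t = 0*(⅓) = 0)
o(E, N) = 0 (o(E, N) = 1*0 = 0)
z(M) = -9 + M² + 69*M (z(M) = (1 + M² + 70*M) - (10 + M) = (1 + M² + 70*M) + (-10 - M) = -9 + M² + 69*M)
(11733 + z(o(14, -4)))*(-49019 - 42371) = (11733 + (-9 + 0² + 69*0))*(-49019 - 42371) = (11733 + (-9 + 0 + 0))*(-91390) = (11733 - 9)*(-91390) = 11724*(-91390) = -1071456360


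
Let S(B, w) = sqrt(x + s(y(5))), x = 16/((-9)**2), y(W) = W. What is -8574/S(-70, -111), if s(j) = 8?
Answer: -38583*sqrt(166)/166 ≈ -2994.6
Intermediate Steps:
x = 16/81 ≈ 0.19753
S(B, w) = 2*sqrt(166)/9 (S(B, w) = sqrt(16/81 + 8) = sqrt(664/81) = 2*sqrt(166)/9)
-8574/S(-70, -111) = -8574*9*sqrt(166)/332 = -38583*sqrt(166)/166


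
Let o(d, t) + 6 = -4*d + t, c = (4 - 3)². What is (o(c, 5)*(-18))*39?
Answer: 3510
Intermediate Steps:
c = 1 (c = 1² = 1)
o(d, t) = -6 + t - 4*d (o(d, t) = -6 + (-4*d + t) = -6 + (t - 4*d) = -6 + t - 4*d)
(o(c, 5)*(-18))*39 = ((-6 + 5 - 4*1)*(-18))*39 = ((-6 + 5 - 4)*(-18))*39 = -5*(-18)*39 = 90*39 = 3510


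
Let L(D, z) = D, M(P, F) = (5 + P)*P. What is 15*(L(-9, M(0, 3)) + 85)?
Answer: 1140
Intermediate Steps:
M(P, F) = P*(5 + P)
15*(L(-9, M(0, 3)) + 85) = 15*(-9 + 85) = 15*76 = 1140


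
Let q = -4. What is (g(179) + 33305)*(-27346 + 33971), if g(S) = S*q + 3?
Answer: 215922000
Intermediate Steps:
g(S) = 3 - 4*S (g(S) = S*(-4) + 3 = -4*S + 3 = 3 - 4*S)
(g(179) + 33305)*(-27346 + 33971) = ((3 - 4*179) + 33305)*(-27346 + 33971) = ((3 - 716) + 33305)*6625 = (-713 + 33305)*6625 = 32592*6625 = 215922000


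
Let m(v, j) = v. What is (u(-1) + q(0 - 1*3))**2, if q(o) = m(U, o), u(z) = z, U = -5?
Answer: 36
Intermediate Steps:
q(o) = -5
(u(-1) + q(0 - 1*3))**2 = (-1 - 5)**2 = (-6)**2 = 36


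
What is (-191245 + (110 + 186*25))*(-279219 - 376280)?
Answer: 122240731015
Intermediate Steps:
(-191245 + (110 + 186*25))*(-279219 - 376280) = (-191245 + (110 + 4650))*(-655499) = (-191245 + 4760)*(-655499) = -186485*(-655499) = 122240731015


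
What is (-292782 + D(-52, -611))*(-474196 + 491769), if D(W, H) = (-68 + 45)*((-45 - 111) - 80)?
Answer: -5049671842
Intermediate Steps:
D(W, H) = 5428 (D(W, H) = -23*(-156 - 80) = -23*(-236) = 5428)
(-292782 + D(-52, -611))*(-474196 + 491769) = (-292782 + 5428)*(-474196 + 491769) = -287354*17573 = -5049671842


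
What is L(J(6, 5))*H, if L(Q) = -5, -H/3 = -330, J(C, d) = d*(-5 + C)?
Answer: -4950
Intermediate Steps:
H = 990 (H = -3*(-330) = 990)
L(J(6, 5))*H = -5*990 = -4950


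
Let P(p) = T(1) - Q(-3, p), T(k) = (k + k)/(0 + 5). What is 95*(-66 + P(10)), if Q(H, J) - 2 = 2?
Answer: -6612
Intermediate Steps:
Q(H, J) = 4 (Q(H, J) = 2 + 2 = 4)
T(k) = 2*k/5 (T(k) = (2*k)/5 = (2*k)*(⅕) = 2*k/5)
P(p) = -18/5 (P(p) = (⅖)*1 - 1*4 = ⅖ - 4 = -18/5)
95*(-66 + P(10)) = 95*(-66 - 18/5) = 95*(-348/5) = -6612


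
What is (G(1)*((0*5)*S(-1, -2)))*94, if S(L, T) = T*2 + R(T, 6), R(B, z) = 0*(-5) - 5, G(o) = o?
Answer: 0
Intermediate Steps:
R(B, z) = -5 (R(B, z) = 0 - 5 = -5)
S(L, T) = -5 + 2*T (S(L, T) = T*2 - 5 = 2*T - 5 = -5 + 2*T)
(G(1)*((0*5)*S(-1, -2)))*94 = (1*((0*5)*(-5 + 2*(-2))))*94 = (1*(0*(-5 - 4)))*94 = (1*(0*(-9)))*94 = (1*0)*94 = 0*94 = 0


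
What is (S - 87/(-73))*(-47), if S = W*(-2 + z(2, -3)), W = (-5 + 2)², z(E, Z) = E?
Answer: -4089/73 ≈ -56.014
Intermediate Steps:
W = 9 (W = (-3)² = 9)
S = 0 (S = 9*(-2 + 2) = 9*0 = 0)
(S - 87/(-73))*(-47) = (0 - 87/(-73))*(-47) = (0 - 87*(-1/73))*(-47) = (0 + 87/73)*(-47) = (87/73)*(-47) = -4089/73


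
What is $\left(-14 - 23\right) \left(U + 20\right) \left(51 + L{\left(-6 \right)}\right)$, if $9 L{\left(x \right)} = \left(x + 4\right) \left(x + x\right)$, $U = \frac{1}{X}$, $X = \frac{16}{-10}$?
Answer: $- \frac{923335}{24} \approx -38472.0$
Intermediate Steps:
$X = - \frac{8}{5}$ ($X = 16 \left(- \frac{1}{10}\right) = - \frac{8}{5} \approx -1.6$)
$U = - \frac{5}{8}$ ($U = \frac{1}{- \frac{8}{5}} = - \frac{5}{8} \approx -0.625$)
$L{\left(x \right)} = \frac{2 x \left(4 + x\right)}{9}$ ($L{\left(x \right)} = \frac{\left(x + 4\right) \left(x + x\right)}{9} = \frac{\left(4 + x\right) 2 x}{9} = \frac{2 x \left(4 + x\right)}{9}$)
$\left(-14 - 23\right) \left(U + 20\right) \left(51 + L{\left(-6 \right)}\right) = \left(-14 - 23\right) \left(- \frac{5}{8} + 20\right) \left(51 + \frac{2}{9} \left(-6\right) \left(4 - 6\right)\right) = \left(-37\right) \frac{155}{8} \left(51 + \frac{2}{9} \left(-6\right) \left(-2\right)\right) = - \frac{5735 \left(51 + \frac{8}{3}\right)}{8} = \left(- \frac{5735}{8}\right) \frac{161}{3} = - \frac{923335}{24}$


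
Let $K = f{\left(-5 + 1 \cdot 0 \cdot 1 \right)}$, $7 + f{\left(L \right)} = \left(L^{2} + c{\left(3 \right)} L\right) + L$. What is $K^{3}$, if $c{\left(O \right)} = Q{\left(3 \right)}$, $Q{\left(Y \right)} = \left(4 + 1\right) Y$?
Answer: $-238328$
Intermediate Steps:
$Q{\left(Y \right)} = 5 Y$
$c{\left(O \right)} = 15$ ($c{\left(O \right)} = 5 \cdot 3 = 15$)
$f{\left(L \right)} = -7 + L^{2} + 16 L$ ($f{\left(L \right)} = -7 + \left(\left(L^{2} + 15 L\right) + L\right) = -7 + \left(L^{2} + 16 L\right) = -7 + L^{2} + 16 L$)
$K = -62$ ($K = -7 + \left(-5 + 1 \cdot 0 \cdot 1\right)^{2} + 16 \left(-5 + 1 \cdot 0 \cdot 1\right) = -7 + \left(-5 + 1 \cdot 0\right)^{2} + 16 \left(-5 + 1 \cdot 0\right) = -7 + \left(-5 + 0\right)^{2} + 16 \left(-5 + 0\right) = -7 + \left(-5\right)^{2} + 16 \left(-5\right) = -7 + 25 - 80 = -62$)
$K^{3} = \left(-62\right)^{3} = -238328$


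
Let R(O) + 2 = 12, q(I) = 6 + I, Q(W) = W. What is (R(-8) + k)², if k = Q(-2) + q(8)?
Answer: 484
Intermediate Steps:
R(O) = 10 (R(O) = -2 + 12 = 10)
k = 12 (k = -2 + (6 + 8) = -2 + 14 = 12)
(R(-8) + k)² = (10 + 12)² = 22² = 484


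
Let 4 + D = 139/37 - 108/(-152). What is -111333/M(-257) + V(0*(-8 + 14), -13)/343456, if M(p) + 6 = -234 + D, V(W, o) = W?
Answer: 52178066/112261 ≈ 464.79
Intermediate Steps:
D = 657/1406 (D = -4 + (139/37 - 108/(-152)) = -4 + (139*(1/37) - 108*(-1/152)) = -4 + (139/37 + 27/38) = -4 + 6281/1406 = 657/1406 ≈ 0.46728)
M(p) = -336783/1406 (M(p) = -6 + (-234 + 657/1406) = -6 - 328347/1406 = -336783/1406)
-111333/M(-257) + V(0*(-8 + 14), -13)/343456 = -111333/(-336783/1406) + (0*(-8 + 14))/343456 = -111333*(-1406/336783) + (0*6)*(1/343456) = 52178066/112261 + 0*(1/343456) = 52178066/112261 + 0 = 52178066/112261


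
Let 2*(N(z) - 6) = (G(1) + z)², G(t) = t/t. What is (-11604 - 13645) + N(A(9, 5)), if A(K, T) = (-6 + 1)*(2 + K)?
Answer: -23785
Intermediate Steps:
A(K, T) = -10 - 5*K (A(K, T) = -5*(2 + K) = -10 - 5*K)
G(t) = 1
N(z) = 6 + (1 + z)²/2
(-11604 - 13645) + N(A(9, 5)) = (-11604 - 13645) + (6 + (1 + (-10 - 5*9))²/2) = -25249 + (6 + (1 + (-10 - 45))²/2) = -25249 + (6 + (1 - 55)²/2) = -25249 + (6 + (½)*(-54)²) = -25249 + (6 + (½)*2916) = -25249 + (6 + 1458) = -25249 + 1464 = -23785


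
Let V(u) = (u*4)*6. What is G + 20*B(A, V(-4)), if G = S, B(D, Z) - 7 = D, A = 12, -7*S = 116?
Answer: 2544/7 ≈ 363.43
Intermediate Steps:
S = -116/7 (S = -1/7*116 = -116/7 ≈ -16.571)
V(u) = 24*u (V(u) = (4*u)*6 = 24*u)
B(D, Z) = 7 + D
G = -116/7 ≈ -16.571
G + 20*B(A, V(-4)) = -116/7 + 20*(7 + 12) = -116/7 + 20*19 = -116/7 + 380 = 2544/7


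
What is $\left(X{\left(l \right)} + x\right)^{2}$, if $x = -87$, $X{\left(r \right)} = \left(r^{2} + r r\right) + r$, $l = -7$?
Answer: $16$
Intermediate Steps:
$X{\left(r \right)} = r + 2 r^{2}$ ($X{\left(r \right)} = \left(r^{2} + r^{2}\right) + r = 2 r^{2} + r = r + 2 r^{2}$)
$\left(X{\left(l \right)} + x\right)^{2} = \left(- 7 \left(1 + 2 \left(-7\right)\right) - 87\right)^{2} = \left(- 7 \left(1 - 14\right) - 87\right)^{2} = \left(\left(-7\right) \left(-13\right) - 87\right)^{2} = \left(91 - 87\right)^{2} = 4^{2} = 16$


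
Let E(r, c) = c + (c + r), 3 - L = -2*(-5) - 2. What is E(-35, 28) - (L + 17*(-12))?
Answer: 230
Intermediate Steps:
L = -5 (L = 3 - (-2*(-5) - 2) = 3 - (10 - 2) = 3 - 1*8 = 3 - 8 = -5)
E(r, c) = r + 2*c
E(-35, 28) - (L + 17*(-12)) = (-35 + 2*28) - (-5 + 17*(-12)) = (-35 + 56) - (-5 - 204) = 21 - 1*(-209) = 21 + 209 = 230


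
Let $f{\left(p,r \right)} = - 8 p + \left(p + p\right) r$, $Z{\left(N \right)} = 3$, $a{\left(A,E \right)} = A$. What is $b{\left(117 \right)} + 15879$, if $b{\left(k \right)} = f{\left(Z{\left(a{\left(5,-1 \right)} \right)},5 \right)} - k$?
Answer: $15768$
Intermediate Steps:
$f{\left(p,r \right)} = - 8 p + 2 p r$
$b{\left(k \right)} = 6 - k$ ($b{\left(k \right)} = 2 \cdot 3 \left(-4 + 5\right) - k = 2 \cdot 3 \cdot 1 - k = 6 - k$)
$b{\left(117 \right)} + 15879 = \left(6 - 117\right) + 15879 = -111 + 15879 = 15768$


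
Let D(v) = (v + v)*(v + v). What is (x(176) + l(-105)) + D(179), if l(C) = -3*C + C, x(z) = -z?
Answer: 128198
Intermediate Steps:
D(v) = 4*v² (D(v) = (2*v)*(2*v) = 4*v²)
l(C) = -2*C
(x(176) + l(-105)) + D(179) = (-1*176 - 2*(-105)) + 4*179² = (-176 + 210) + 4*32041 = 34 + 128164 = 128198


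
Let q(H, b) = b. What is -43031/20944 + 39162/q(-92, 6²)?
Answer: 68221651/62832 ≈ 1085.8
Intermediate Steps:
-43031/20944 + 39162/q(-92, 6²) = -43031/20944 + 39162/(6²) = -43031*1/20944 + 39162/36 = -43031/20944 + 39162*(1/36) = -43031/20944 + 6527/6 = 68221651/62832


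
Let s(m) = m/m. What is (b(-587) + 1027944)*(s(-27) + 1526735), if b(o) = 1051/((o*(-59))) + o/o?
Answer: 54353053883829696/34633 ≈ 1.5694e+12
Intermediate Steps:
b(o) = 1 - 1051/(59*o) (b(o) = 1051/((-59*o)) + 1 = 1051*(-1/(59*o)) + 1 = -1051/(59*o) + 1 = 1 - 1051/(59*o))
s(m) = 1
(b(-587) + 1027944)*(s(-27) + 1526735) = ((-1051/59 - 587)/(-587) + 1027944)*(1 + 1526735) = (-1/587*(-35684/59) + 1027944)*1526736 = (35684/34633 + 1027944)*1526736 = (35600820236/34633)*1526736 = 54353053883829696/34633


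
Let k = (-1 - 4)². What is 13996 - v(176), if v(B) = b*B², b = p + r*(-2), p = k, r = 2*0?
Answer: -760404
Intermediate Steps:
r = 0
k = 25 (k = (-5)² = 25)
p = 25
b = 25 (b = 25 + 0*(-2) = 25 + 0 = 25)
v(B) = 25*B²
13996 - v(176) = 13996 - 25*176² = 13996 - 25*30976 = 13996 - 1*774400 = 13996 - 774400 = -760404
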